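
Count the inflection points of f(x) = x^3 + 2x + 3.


Inflection points occur where f''(x) = 0 and concavity changes.
f(x) = x^3 + 2x + 3
f'(x) = 3x^2 + 2
f''(x) = 6x
Set f''(x) = 0:
6x = 0
x = 0 / 6 = 0
Since f''(x) is linear (degree 1), it changes sign at this point.
Therefore there is exactly 1 inflection point.

1


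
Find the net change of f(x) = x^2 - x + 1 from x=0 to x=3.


Net change = f(b) - f(a)
f(x) = x^2 - x + 1
Compute f(3):
f(3) = 1 * 3^2 - 1 * 3 + 1
= 9 - 3 + 1
= 7
Compute f(0):
f(0) = 1 * 0^2 - 1 * 0 + 1
= 0 + 0 + 1
= 1
Net change = 7 - 1 = 6

6


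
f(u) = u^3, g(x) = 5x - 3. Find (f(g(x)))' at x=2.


Using the chain rule: (f(g(x)))' = f'(g(x)) * g'(x)
First, find g(2):
g(2) = 5 * 2 - 3 = 7
Next, f'(u) = 3u^2
And g'(x) = 5
So f'(g(2)) * g'(2)
= 3 * 7^2 * 5
= 3 * 49 * 5
= 735

735


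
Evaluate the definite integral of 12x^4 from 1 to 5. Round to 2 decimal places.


Find the antiderivative of 12x^4:
F(x) = 12/5 * x^5
Apply the Fundamental Theorem of Calculus:
F(5) - F(1)
= 12/5 * 5^5 - 12/5 * 1^5
= 12/5 * (3125 - 1)
= 12/5 * 3124
= 37488/5 = 7497.60

7497.60


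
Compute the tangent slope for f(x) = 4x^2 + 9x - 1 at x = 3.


The slope of the tangent line equals f'(x) at the point.
f(x) = 4x^2 + 9x - 1
f'(x) = 8x + 9
At x = 3:
f'(3) = 8 * 3 + 9
= 24 + 9
= 33

33


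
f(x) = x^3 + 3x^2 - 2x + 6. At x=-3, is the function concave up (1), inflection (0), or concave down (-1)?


Concavity is determined by the sign of f''(x).
f(x) = x^3 + 3x^2 - 2x + 6
f'(x) = 3x^2 + 6x - 2
f''(x) = 6x + 6
f''(-3) = 6 * (-3) + 6
= -18 + 6
= -12
Since f''(-3) < 0, the function is concave down (-1)

-1


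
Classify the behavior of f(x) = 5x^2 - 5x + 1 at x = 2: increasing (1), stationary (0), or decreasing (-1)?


Compute f'(x) to determine behavior:
f'(x) = 10x - 5
f'(2) = 10 * 2 - 5
= 20 - 5
= 15
Since f'(2) > 0, the function is increasing (1)

1


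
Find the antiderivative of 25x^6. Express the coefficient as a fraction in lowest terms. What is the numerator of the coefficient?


Apply the power rule for integration:
integral of ax^n dx = a/(n+1) * x^(n+1) + C
integral of 25x^6 dx
= 25/7 * x^7 + C
The coefficient in lowest terms is 25/7, and its numerator is 25

25


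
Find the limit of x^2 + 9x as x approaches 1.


Since polynomials are continuous, we use direct substitution.
lim(x->1) of x^2 + 9x
= 1 * 1^2 + 9 * 1 + 0
= 1 + 9 + 0
= 10

10


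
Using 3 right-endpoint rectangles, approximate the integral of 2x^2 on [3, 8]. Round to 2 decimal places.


Right Riemann sum uses right endpoints of each subinterval.
Interval: [3, 8], n = 3
dx = (8 - 3) / 3 = 5/3
Right endpoints: [14/3, 19/3, 8]
f values: [392/9, 722/9, 128]
Sum = dx * (sum of f values)
= 5/3 * 2266/9
= 11330/27 ≈ 419.63

419.63


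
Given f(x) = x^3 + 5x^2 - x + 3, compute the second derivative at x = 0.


First derivative:
f'(x) = 3x^2 + 10x - 1
Second derivative:
f''(x) = 6x + 10
Substitute x = 0:
f''(0) = 6 * 0 + 10
= 0 + 10
= 10

10


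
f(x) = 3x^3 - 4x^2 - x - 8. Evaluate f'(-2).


Differentiate f(x) = 3x^3 - 4x^2 - x - 8 term by term:
f'(x) = 9x^2 - 8x - 1
Substitute x = -2:
f'(-2) = 9 * (-2)^2 - 8 * (-2) - 1
= 36 + 16 - 1
= 51

51


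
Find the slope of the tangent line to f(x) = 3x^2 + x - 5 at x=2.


The slope of the tangent line equals f'(x) at the point.
f(x) = 3x^2 + x - 5
f'(x) = 6x + 1
At x = 2:
f'(2) = 6 * 2 + 1
= 12 + 1
= 13

13


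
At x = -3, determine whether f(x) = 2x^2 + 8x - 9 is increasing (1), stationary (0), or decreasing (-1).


Compute f'(x) to determine behavior:
f'(x) = 4x + 8
f'(-3) = 4 * (-3) + 8
= -12 + 8
= -4
Since f'(-3) < 0, the function is decreasing (-1)

-1


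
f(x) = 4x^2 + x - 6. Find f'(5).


Differentiate term by term using power and sum rules:
f(x) = 4x^2 + x - 6
f'(x) = 8x + 1
Substitute x = 5:
f'(5) = 8 * 5 + 1
= 40 + 1
= 41

41


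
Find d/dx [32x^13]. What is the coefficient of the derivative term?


We apply the power rule: d/dx [ax^n] = a*n * x^(n-1)
d/dx [32x^13]
= 32 * 13 * x^(13-1)
= 416x^12
The coefficient is 416

416


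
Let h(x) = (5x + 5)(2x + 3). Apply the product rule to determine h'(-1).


Let u(x) = 5x + 5 and v(x) = 2x + 3
u'(x) = 5
v'(x) = 2
Product rule: h'(x) = u'(x)*v(x) + u(x)*v'(x)
= 5 * (2x + 3) + (5x + 5) * 2
At x = -1:
u(-1) = 5 * (-1) + 5 = 0
v(-1) = 2 * (-1) + 3 = 1
h'(-1) = 5 * 1 + 0 * 2
= 5 + 0
= 5

5


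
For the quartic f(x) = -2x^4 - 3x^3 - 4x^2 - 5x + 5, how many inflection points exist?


Inflection points occur where f''(x) = 0 and concavity changes.
f(x) = -2x^4 - 3x^3 - 4x^2 - 5x + 5
f'(x) = -8x^3 - 9x^2 - 8x - 5
f''(x) = -24x^2 - 18x - 8
This is a quadratic in x. Use the discriminant to count real roots.
Discriminant = (-18)^2 - 4 * (-24) * (-8)
= 324 - 768
= -444
Since discriminant < 0, f''(x) = 0 has no real solutions.
Number of inflection points: 0

0


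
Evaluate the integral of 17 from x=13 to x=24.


The integral of a constant k over [a, b] equals k * (b - a).
integral from 13 to 24 of 17 dx
= 17 * (24 - 13)
= 17 * 11
= 187

187


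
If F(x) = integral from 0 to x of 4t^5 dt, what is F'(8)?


By the Fundamental Theorem of Calculus (Part 1):
If F(x) = integral from 0 to x of f(t) dt, then F'(x) = f(x)
Here f(t) = 4t^5
So F'(x) = 4x^5
Evaluate at x = 8:
F'(8) = 4 * 8^5
= 4 * 32768
= 131072

131072


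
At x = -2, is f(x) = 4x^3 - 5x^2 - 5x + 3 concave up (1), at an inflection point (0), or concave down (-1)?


Concavity is determined by the sign of f''(x).
f(x) = 4x^3 - 5x^2 - 5x + 3
f'(x) = 12x^2 - 10x - 5
f''(x) = 24x - 10
f''(-2) = 24 * (-2) - 10
= -48 - 10
= -58
Since f''(-2) < 0, the function is concave down (-1)

-1


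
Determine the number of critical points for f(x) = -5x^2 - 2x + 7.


Find where f'(x) = 0:
f'(x) = -10x - 2
Set f'(x) = 0:
-10x - 2 = 0
x = 2 / (-10) = -1/5
This is a linear equation in x, so there is exactly one solution.
Number of critical points: 1

1


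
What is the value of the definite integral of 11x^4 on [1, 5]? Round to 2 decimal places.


Find the antiderivative of 11x^4:
F(x) = 11/5 * x^5
Apply the Fundamental Theorem of Calculus:
F(5) - F(1)
= 11/5 * 5^5 - 11/5 * 1^5
= 11/5 * (3125 - 1)
= 11/5 * 3124
= 34364/5 = 6872.80

6872.80


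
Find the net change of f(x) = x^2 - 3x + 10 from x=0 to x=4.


Net change = f(b) - f(a)
f(x) = x^2 - 3x + 10
Compute f(4):
f(4) = 1 * 4^2 - 3 * 4 + 10
= 16 - 12 + 10
= 14
Compute f(0):
f(0) = 1 * 0^2 - 3 * 0 + 10
= 0 + 0 + 10
= 10
Net change = 14 - 10 = 4

4


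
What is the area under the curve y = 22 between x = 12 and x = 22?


The area under a constant function y = 22 is a rectangle.
Width = 22 - 12 = 10
Height = 22
Area = width * height
= 10 * 22
= 220

220


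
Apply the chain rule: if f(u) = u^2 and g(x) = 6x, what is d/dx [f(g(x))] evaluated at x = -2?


Using the chain rule: (f(g(x)))' = f'(g(x)) * g'(x)
First, find g(-2):
g(-2) = 6 * (-2) + 0 = -12
Next, f'(u) = 2u
And g'(x) = 6
So f'(g(-2)) * g'(-2)
= 2 * (-12) * 6
= -144

-144


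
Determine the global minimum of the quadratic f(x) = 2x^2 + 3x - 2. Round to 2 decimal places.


For a quadratic f(x) = ax^2 + bx + c with a > 0, the minimum is at the vertex.
Vertex x-coordinate: x = -b/(2a)
x = -(3) / (2 * 2)
x = -3/4
Substitute back to find the minimum value:
f(-3/4) = 2 * (-3/4)^2 + 3 * (-3/4) - 2
= 9/8 - 9/4 - 2
= -25/8 ≈ -3.13

-3.13


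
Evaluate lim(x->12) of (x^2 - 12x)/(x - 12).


Direct substitution gives 0/0, so we factor the numerator.
Factor: (x^2 - 12x) = (x - 12)(x)
Cancel the common factor (x - 12):
(x^2 - 12x)/(x - 12) = (x)
Now substitute x = 12:
= (12) - (0) = 12

12


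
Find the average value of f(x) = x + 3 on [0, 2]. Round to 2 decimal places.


Average value = 1/(b-a) * integral from a to b of f(x) dx
First compute the integral of x + 3:
F(x) = (1/2)x^2 + 3x
F(2) = 1/2 * 4 + 3 * 2 = 8
F(0) = 1/2 * 0 + 3 * 0 = 0
Integral = 8 - 0 = 8
Average = 8 / (2 - 0) = 8 / 2
= 4 = 4.00

4.00


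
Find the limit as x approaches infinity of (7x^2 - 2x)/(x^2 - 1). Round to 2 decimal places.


For limits at infinity with equal-degree polynomials,
we compare leading coefficients.
Numerator leading term: 7x^2
Denominator leading term: x^2
Divide both by x^2:
lim = (7 - 2/x) / (1 - 1/x^2)
As x -> infinity, the 1/x and 1/x^2 terms vanish:
= 7/1 = 7 = 7.00

7.00


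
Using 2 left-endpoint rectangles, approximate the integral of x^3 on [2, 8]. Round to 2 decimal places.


Left Riemann sum uses left endpoints of each subinterval.
Interval: [2, 8], n = 2
dx = (8 - 2) / 2 = 3
Left endpoints: [2, 5]
f values: [8, 125]
Sum = dx * (sum of f values)
= 3 * 133
= 399 = 399.00

399.00


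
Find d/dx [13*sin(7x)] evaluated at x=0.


Apply the chain rule to differentiate 13*sin(7x):
d/dx [13*sin(7x)]
= 13 * cos(7x) * d/dx(7x)
= 13 * 7 * cos(7x)
= 91 * cos(7x)
Evaluate at x = 0:
= 91 * cos(0)
= 91 * 1
= 91

91


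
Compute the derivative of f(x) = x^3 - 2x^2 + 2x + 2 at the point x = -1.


Differentiate f(x) = x^3 - 2x^2 + 2x + 2 term by term:
f'(x) = 3x^2 - 4x + 2
Substitute x = -1:
f'(-1) = 3 * (-1)^2 - 4 * (-1) + 2
= 3 + 4 + 2
= 9

9


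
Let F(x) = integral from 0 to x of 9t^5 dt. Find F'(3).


By the Fundamental Theorem of Calculus (Part 1):
If F(x) = integral from 0 to x of f(t) dt, then F'(x) = f(x)
Here f(t) = 9t^5
So F'(x) = 9x^5
Evaluate at x = 3:
F'(3) = 9 * 3^5
= 9 * 243
= 2187

2187


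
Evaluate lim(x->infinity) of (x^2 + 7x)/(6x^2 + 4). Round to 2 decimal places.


For limits at infinity with equal-degree polynomials,
we compare leading coefficients.
Numerator leading term: x^2
Denominator leading term: 6x^2
Divide both by x^2:
lim = (1 + 7/x) / (6 + 4/x^2)
As x -> infinity, the 1/x and 1/x^2 terms vanish:
= 1/6 ≈ 0.17

0.17


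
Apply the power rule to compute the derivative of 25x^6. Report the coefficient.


We apply the power rule: d/dx [ax^n] = a*n * x^(n-1)
d/dx [25x^6]
= 25 * 6 * x^(6-1)
= 150x^5
The coefficient is 150

150


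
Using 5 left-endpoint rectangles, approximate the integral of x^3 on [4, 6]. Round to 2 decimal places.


Left Riemann sum uses left endpoints of each subinterval.
Interval: [4, 6], n = 5
dx = (6 - 4) / 5 = 2/5
Left endpoints: [4, 22/5, 24/5, 26/5, 28/5]
f values: [64, 10648/125, 13824/125, 17576/125, 21952/125]
Sum = dx * (sum of f values)
= 2/5 * 576
= 1152/5 = 230.40

230.40


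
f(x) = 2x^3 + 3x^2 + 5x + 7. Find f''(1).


First derivative:
f'(x) = 6x^2 + 6x + 5
Second derivative:
f''(x) = 12x + 6
Substitute x = 1:
f''(1) = 12 * 1 + 6
= 12 + 6
= 18

18


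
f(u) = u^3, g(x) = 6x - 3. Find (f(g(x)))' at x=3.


Using the chain rule: (f(g(x)))' = f'(g(x)) * g'(x)
First, find g(3):
g(3) = 6 * 3 - 3 = 15
Next, f'(u) = 3u^2
And g'(x) = 6
So f'(g(3)) * g'(3)
= 3 * 15^2 * 6
= 3 * 225 * 6
= 4050

4050


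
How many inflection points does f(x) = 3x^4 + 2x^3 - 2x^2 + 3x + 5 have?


Inflection points occur where f''(x) = 0 and concavity changes.
f(x) = 3x^4 + 2x^3 - 2x^2 + 3x + 5
f'(x) = 12x^3 + 6x^2 - 4x + 3
f''(x) = 36x^2 + 12x - 4
This is a quadratic in x. Use the discriminant to count real roots.
Discriminant = (12)^2 - 4 * 36 * (-4)
= 144 - (-576)
= 720
Since discriminant > 0, f''(x) = 0 has 2 distinct real solutions.
A quadratic with two distinct real roots changes sign at each root, so concavity changes at both.
Number of inflection points: 2

2


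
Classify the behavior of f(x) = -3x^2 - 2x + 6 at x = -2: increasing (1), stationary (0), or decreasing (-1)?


Compute f'(x) to determine behavior:
f'(x) = -6x - 2
f'(-2) = -6 * (-2) - 2
= 12 - 2
= 10
Since f'(-2) > 0, the function is increasing (1)

1


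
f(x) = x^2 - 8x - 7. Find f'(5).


Differentiate term by term using power and sum rules:
f(x) = x^2 - 8x - 7
f'(x) = 2x - 8
Substitute x = 5:
f'(5) = 2 * 5 - 8
= 10 - 8
= 2

2


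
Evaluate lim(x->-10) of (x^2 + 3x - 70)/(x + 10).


Direct substitution gives 0/0, so we factor the numerator.
Factor: (x^2 + 3x - 70) = (x + 10)(x - 7)
Cancel the common factor (x + 10):
(x^2 + 3x - 70)/(x + 10) = (x - 7)
Now substitute x = -10:
= (-10) - (7) = -17

-17


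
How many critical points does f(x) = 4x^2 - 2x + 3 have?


Find where f'(x) = 0:
f'(x) = 8x - 2
Set f'(x) = 0:
8x - 2 = 0
x = 2 / 8 = 1/4
This is a linear equation in x, so there is exactly one solution.
Number of critical points: 1

1


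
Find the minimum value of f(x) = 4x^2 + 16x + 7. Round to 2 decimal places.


For a quadratic f(x) = ax^2 + bx + c with a > 0, the minimum is at the vertex.
Vertex x-coordinate: x = -b/(2a)
x = -(16) / (2 * 4)
x = -16/8 = -2
Substitute back to find the minimum value:
f(-2) = 4 * (-2)^2 + 16 * (-2) + 7
= 16 - 32 + 7
= -9 = -9.00

-9.00


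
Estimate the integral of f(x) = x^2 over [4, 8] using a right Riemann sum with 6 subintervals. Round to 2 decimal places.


Right Riemann sum uses right endpoints of each subinterval.
Interval: [4, 8], n = 6
dx = (8 - 4) / 6 = 2/3
Right endpoints: [14/3, 16/3, 6, 20/3, 22/3, 8]
f values: [196/9, 256/9, 36, 400/9, 484/9, 64]
Sum = dx * (sum of f values)
= 2/3 * 2236/9
= 4472/27 ≈ 165.63

165.63


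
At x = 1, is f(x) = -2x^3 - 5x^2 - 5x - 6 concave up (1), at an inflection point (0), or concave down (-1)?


Concavity is determined by the sign of f''(x).
f(x) = -2x^3 - 5x^2 - 5x - 6
f'(x) = -6x^2 - 10x - 5
f''(x) = -12x - 10
f''(1) = -12 * 1 - 10
= -12 - 10
= -22
Since f''(1) < 0, the function is concave down (-1)

-1


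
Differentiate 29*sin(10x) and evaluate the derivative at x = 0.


Apply the chain rule to differentiate 29*sin(10x):
d/dx [29*sin(10x)]
= 29 * cos(10x) * d/dx(10x)
= 29 * 10 * cos(10x)
= 290 * cos(10x)
Evaluate at x = 0:
= 290 * cos(0)
= 290 * 1
= 290

290


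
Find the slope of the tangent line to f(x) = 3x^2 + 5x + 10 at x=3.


The slope of the tangent line equals f'(x) at the point.
f(x) = 3x^2 + 5x + 10
f'(x) = 6x + 5
At x = 3:
f'(3) = 6 * 3 + 5
= 18 + 5
= 23

23


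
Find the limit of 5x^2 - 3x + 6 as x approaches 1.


Since polynomials are continuous, we use direct substitution.
lim(x->1) of 5x^2 - 3x + 6
= 5 * 1^2 - 3 * 1 + 6
= 5 - 3 + 6
= 8

8


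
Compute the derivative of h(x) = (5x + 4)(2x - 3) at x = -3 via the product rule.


Let u(x) = 5x + 4 and v(x) = 2x - 3
u'(x) = 5
v'(x) = 2
Product rule: h'(x) = u'(x)*v(x) + u(x)*v'(x)
= 5 * (2x - 3) + (5x + 4) * 2
At x = -3:
u(-3) = 5 * (-3) + 4 = -11
v(-3) = 2 * (-3) - 3 = -9
h'(-3) = 5 * (-9) + (-11) * 2
= -45 - 22
= -67

-67


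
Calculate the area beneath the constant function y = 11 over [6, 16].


The area under a constant function y = 11 is a rectangle.
Width = 16 - 6 = 10
Height = 11
Area = width * height
= 10 * 11
= 110

110


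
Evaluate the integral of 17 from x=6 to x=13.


The integral of a constant k over [a, b] equals k * (b - a).
integral from 6 to 13 of 17 dx
= 17 * (13 - 6)
= 17 * 7
= 119

119


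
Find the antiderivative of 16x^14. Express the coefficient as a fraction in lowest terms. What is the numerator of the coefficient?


Apply the power rule for integration:
integral of ax^n dx = a/(n+1) * x^(n+1) + C
integral of 16x^14 dx
= 16/15 * x^15 + C
The coefficient in lowest terms is 16/15, and its numerator is 16

16


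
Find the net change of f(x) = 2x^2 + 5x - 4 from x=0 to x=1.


Net change = f(b) - f(a)
f(x) = 2x^2 + 5x - 4
Compute f(1):
f(1) = 2 * 1^2 + 5 * 1 - 4
= 2 + 5 - 4
= 3
Compute f(0):
f(0) = 2 * 0^2 + 5 * 0 - 4
= 0 + 0 - 4
= -4
Net change = 3 - (-4) = 7

7


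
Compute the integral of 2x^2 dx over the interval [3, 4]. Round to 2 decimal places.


Find the antiderivative of 2x^2:
F(x) = 2/3 * x^3
Apply the Fundamental Theorem of Calculus:
F(4) - F(3)
= 2/3 * 4^3 - 2/3 * 3^3
= 2/3 * (64 - 27)
= 2/3 * 37
= 74/3 ≈ 24.67

24.67


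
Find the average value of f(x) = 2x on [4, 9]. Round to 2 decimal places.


Average value = 1/(b-a) * integral from a to b of f(x) dx
First compute the integral of 2x:
F(x) = x^2
F(9) = 1 * 81 + 0 * 9 = 81
F(4) = 1 * 16 + 0 * 4 = 16
Integral = 81 - 16 = 65
Average = 65 / (9 - 4) = 65 / 5
= 13 = 13.00

13.00


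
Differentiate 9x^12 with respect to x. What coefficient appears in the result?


We apply the power rule: d/dx [ax^n] = a*n * x^(n-1)
d/dx [9x^12]
= 9 * 12 * x^(12-1)
= 108x^11
The coefficient is 108

108


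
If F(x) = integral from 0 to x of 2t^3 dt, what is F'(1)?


By the Fundamental Theorem of Calculus (Part 1):
If F(x) = integral from 0 to x of f(t) dt, then F'(x) = f(x)
Here f(t) = 2t^3
So F'(x) = 2x^3
Evaluate at x = 1:
F'(1) = 2 * 1^3
= 2 * 1
= 2

2


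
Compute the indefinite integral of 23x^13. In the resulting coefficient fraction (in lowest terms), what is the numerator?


Apply the power rule for integration:
integral of ax^n dx = a/(n+1) * x^(n+1) + C
integral of 23x^13 dx
= 23/14 * x^14 + C
The coefficient in lowest terms is 23/14, and its numerator is 23

23


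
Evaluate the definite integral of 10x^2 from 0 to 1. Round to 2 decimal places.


Find the antiderivative of 10x^2:
F(x) = 10/3 * x^3
Apply the Fundamental Theorem of Calculus:
F(1) - F(0)
= 10/3 * 1^3 - 10/3 * 0^3
= 10/3 * (1 - 0)
= 10/3 * 1
= 10/3 ≈ 3.33

3.33


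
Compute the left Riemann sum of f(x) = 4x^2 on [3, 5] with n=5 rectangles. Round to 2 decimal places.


Left Riemann sum uses left endpoints of each subinterval.
Interval: [3, 5], n = 5
dx = (5 - 3) / 5 = 2/5
Left endpoints: [3, 17/5, 19/5, 21/5, 23/5]
f values: [36, 1156/25, 1444/25, 1764/25, 2116/25]
Sum = dx * (sum of f values)
= 2/5 * 1476/5
= 2952/25 = 118.08

118.08


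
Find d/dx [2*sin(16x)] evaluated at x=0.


Apply the chain rule to differentiate 2*sin(16x):
d/dx [2*sin(16x)]
= 2 * cos(16x) * d/dx(16x)
= 2 * 16 * cos(16x)
= 32 * cos(16x)
Evaluate at x = 0:
= 32 * cos(0)
= 32 * 1
= 32

32


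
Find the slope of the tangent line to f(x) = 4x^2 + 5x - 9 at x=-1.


The slope of the tangent line equals f'(x) at the point.
f(x) = 4x^2 + 5x - 9
f'(x) = 8x + 5
At x = -1:
f'(-1) = 8 * (-1) + 5
= -8 + 5
= -3

-3


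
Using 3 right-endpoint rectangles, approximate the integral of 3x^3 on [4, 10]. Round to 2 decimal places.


Right Riemann sum uses right endpoints of each subinterval.
Interval: [4, 10], n = 3
dx = (10 - 4) / 3 = 2
Right endpoints: [6, 8, 10]
f values: [648, 1536, 3000]
Sum = dx * (sum of f values)
= 2 * 5184
= 10368 = 10368.00

10368.00


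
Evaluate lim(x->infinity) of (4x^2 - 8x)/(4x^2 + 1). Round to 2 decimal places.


For limits at infinity with equal-degree polynomials,
we compare leading coefficients.
Numerator leading term: 4x^2
Denominator leading term: 4x^2
Divide both by x^2:
lim = (4 - 8/x) / (4 + 1/x^2)
As x -> infinity, the 1/x and 1/x^2 terms vanish:
= 4/4 = 1 = 1.00

1.00


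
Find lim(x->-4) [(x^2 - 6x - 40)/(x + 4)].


Direct substitution gives 0/0, so we factor the numerator.
Factor: (x^2 - 6x - 40) = (x + 4)(x - 10)
Cancel the common factor (x + 4):
(x^2 - 6x - 40)/(x + 4) = (x - 10)
Now substitute x = -4:
= (-4) - (10) = -14

-14


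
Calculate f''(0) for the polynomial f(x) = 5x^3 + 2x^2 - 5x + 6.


First derivative:
f'(x) = 15x^2 + 4x - 5
Second derivative:
f''(x) = 30x + 4
Substitute x = 0:
f''(0) = 30 * 0 + 4
= 0 + 4
= 4

4


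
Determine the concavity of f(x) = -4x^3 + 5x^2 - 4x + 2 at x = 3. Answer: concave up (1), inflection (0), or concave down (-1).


Concavity is determined by the sign of f''(x).
f(x) = -4x^3 + 5x^2 - 4x + 2
f'(x) = -12x^2 + 10x - 4
f''(x) = -24x + 10
f''(3) = -24 * 3 + 10
= -72 + 10
= -62
Since f''(3) < 0, the function is concave down (-1)

-1


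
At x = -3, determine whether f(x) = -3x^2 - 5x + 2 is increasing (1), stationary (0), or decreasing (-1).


Compute f'(x) to determine behavior:
f'(x) = -6x - 5
f'(-3) = -6 * (-3) - 5
= 18 - 5
= 13
Since f'(-3) > 0, the function is increasing (1)

1


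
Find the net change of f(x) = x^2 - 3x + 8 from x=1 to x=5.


Net change = f(b) - f(a)
f(x) = x^2 - 3x + 8
Compute f(5):
f(5) = 1 * 5^2 - 3 * 5 + 8
= 25 - 15 + 8
= 18
Compute f(1):
f(1) = 1 * 1^2 - 3 * 1 + 8
= 1 - 3 + 8
= 6
Net change = 18 - 6 = 12

12


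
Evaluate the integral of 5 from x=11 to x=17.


The integral of a constant k over [a, b] equals k * (b - a).
integral from 11 to 17 of 5 dx
= 5 * (17 - 11)
= 5 * 6
= 30

30


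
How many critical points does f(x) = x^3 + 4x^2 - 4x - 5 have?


Find where f'(x) = 0:
f(x) = x^3 + 4x^2 - 4x - 5
f'(x) = 3x^2 + 8x - 4
This is a quadratic in x. Use the discriminant to count real roots.
Discriminant = (8)^2 - 4 * 3 * (-4)
= 64 - (-48)
= 112
Since discriminant > 0, f'(x) = 0 has 2 real solutions.
Number of critical points: 2

2


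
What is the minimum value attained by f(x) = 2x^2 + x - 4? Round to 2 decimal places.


For a quadratic f(x) = ax^2 + bx + c with a > 0, the minimum is at the vertex.
Vertex x-coordinate: x = -b/(2a)
x = -(1) / (2 * 2)
x = -1/4
Substitute back to find the minimum value:
f(-1/4) = 2 * (-1/4)^2 + 1 * (-1/4) - 4
= 1/8 - 1/4 - 4
= -33/8 ≈ -4.13

-4.13


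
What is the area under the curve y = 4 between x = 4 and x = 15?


The area under a constant function y = 4 is a rectangle.
Width = 15 - 4 = 11
Height = 4
Area = width * height
= 11 * 4
= 44

44


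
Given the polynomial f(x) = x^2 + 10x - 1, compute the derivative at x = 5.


Differentiate term by term using power and sum rules:
f(x) = x^2 + 10x - 1
f'(x) = 2x + 10
Substitute x = 5:
f'(5) = 2 * 5 + 10
= 10 + 10
= 20

20


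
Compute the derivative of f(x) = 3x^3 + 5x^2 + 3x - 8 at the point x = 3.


Differentiate f(x) = 3x^3 + 5x^2 + 3x - 8 term by term:
f'(x) = 9x^2 + 10x + 3
Substitute x = 3:
f'(3) = 9 * 3^2 + 10 * 3 + 3
= 81 + 30 + 3
= 114

114


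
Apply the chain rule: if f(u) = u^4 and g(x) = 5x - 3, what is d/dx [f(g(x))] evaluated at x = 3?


Using the chain rule: (f(g(x)))' = f'(g(x)) * g'(x)
First, find g(3):
g(3) = 5 * 3 - 3 = 12
Next, f'(u) = 4u^3
And g'(x) = 5
So f'(g(3)) * g'(3)
= 4 * 12^3 * 5
= 4 * 1728 * 5
= 34560

34560


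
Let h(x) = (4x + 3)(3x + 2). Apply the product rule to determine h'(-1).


Let u(x) = 4x + 3 and v(x) = 3x + 2
u'(x) = 4
v'(x) = 3
Product rule: h'(x) = u'(x)*v(x) + u(x)*v'(x)
= 4 * (3x + 2) + (4x + 3) * 3
At x = -1:
u(-1) = 4 * (-1) + 3 = -1
v(-1) = 3 * (-1) + 2 = -1
h'(-1) = 4 * (-1) + (-1) * 3
= -4 - 3
= -7

-7


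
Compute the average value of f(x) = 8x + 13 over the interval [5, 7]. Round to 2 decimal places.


Average value = 1/(b-a) * integral from a to b of f(x) dx
First compute the integral of 8x + 13:
F(x) = 4x^2 + 13x
F(7) = 4 * 49 + 13 * 7 = 287
F(5) = 4 * 25 + 13 * 5 = 165
Integral = 287 - 165 = 122
Average = 122 / (7 - 5) = 122 / 2
= 61 = 61.00

61.00


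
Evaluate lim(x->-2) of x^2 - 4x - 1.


Since polynomials are continuous, we use direct substitution.
lim(x->-2) of x^2 - 4x - 1
= 1 * (-2)^2 - 4 * (-2) - 1
= 4 + 8 - 1
= 11

11


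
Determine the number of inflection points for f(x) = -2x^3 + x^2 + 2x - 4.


Inflection points occur where f''(x) = 0 and concavity changes.
f(x) = -2x^3 + x^2 + 2x - 4
f'(x) = -6x^2 + 2x + 2
f''(x) = -12x + 2
Set f''(x) = 0:
-12x + 2 = 0
x = -2 / (-12) = 1/6
Since f''(x) is linear (degree 1), it changes sign at this point.
Therefore there is exactly 1 inflection point.

1


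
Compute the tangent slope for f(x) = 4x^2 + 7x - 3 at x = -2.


The slope of the tangent line equals f'(x) at the point.
f(x) = 4x^2 + 7x - 3
f'(x) = 8x + 7
At x = -2:
f'(-2) = 8 * (-2) + 7
= -16 + 7
= -9

-9


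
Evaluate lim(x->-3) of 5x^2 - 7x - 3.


Since polynomials are continuous, we use direct substitution.
lim(x->-3) of 5x^2 - 7x - 3
= 5 * (-3)^2 - 7 * (-3) - 3
= 45 + 21 - 3
= 63

63


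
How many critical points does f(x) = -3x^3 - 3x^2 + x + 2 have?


Find where f'(x) = 0:
f(x) = -3x^3 - 3x^2 + x + 2
f'(x) = -9x^2 - 6x + 1
This is a quadratic in x. Use the discriminant to count real roots.
Discriminant = (-6)^2 - 4 * (-9) * 1
= 36 - (-36)
= 72
Since discriminant > 0, f'(x) = 0 has 2 real solutions.
Number of critical points: 2

2


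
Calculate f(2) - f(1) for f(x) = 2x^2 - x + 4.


Net change = f(b) - f(a)
f(x) = 2x^2 - x + 4
Compute f(2):
f(2) = 2 * 2^2 - 1 * 2 + 4
= 8 - 2 + 4
= 10
Compute f(1):
f(1) = 2 * 1^2 - 1 * 1 + 4
= 2 - 1 + 4
= 5
Net change = 10 - 5 = 5

5


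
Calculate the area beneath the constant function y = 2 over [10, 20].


The area under a constant function y = 2 is a rectangle.
Width = 20 - 10 = 10
Height = 2
Area = width * height
= 10 * 2
= 20

20


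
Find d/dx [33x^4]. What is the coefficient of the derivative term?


We apply the power rule: d/dx [ax^n] = a*n * x^(n-1)
d/dx [33x^4]
= 33 * 4 * x^(4-1)
= 132x^3
The coefficient is 132

132


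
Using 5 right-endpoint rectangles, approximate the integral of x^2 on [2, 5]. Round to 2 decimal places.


Right Riemann sum uses right endpoints of each subinterval.
Interval: [2, 5], n = 5
dx = (5 - 2) / 5 = 3/5
Right endpoints: [13/5, 16/5, 19/5, 22/5, 5]
f values: [169/25, 256/25, 361/25, 484/25, 25]
Sum = dx * (sum of f values)
= 3/5 * 379/5
= 1137/25 = 45.48

45.48


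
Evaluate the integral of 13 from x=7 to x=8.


The integral of a constant k over [a, b] equals k * (b - a).
integral from 7 to 8 of 13 dx
= 13 * (8 - 7)
= 13 * 1
= 13

13


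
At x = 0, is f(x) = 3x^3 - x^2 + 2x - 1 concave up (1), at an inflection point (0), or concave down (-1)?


Concavity is determined by the sign of f''(x).
f(x) = 3x^3 - x^2 + 2x - 1
f'(x) = 9x^2 - 2x + 2
f''(x) = 18x - 2
f''(0) = 18 * 0 - 2
= 0 - 2
= -2
Since f''(0) < 0, the function is concave down (-1)

-1


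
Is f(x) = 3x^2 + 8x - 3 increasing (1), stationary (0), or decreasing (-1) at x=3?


Compute f'(x) to determine behavior:
f'(x) = 6x + 8
f'(3) = 6 * 3 + 8
= 18 + 8
= 26
Since f'(3) > 0, the function is increasing (1)

1


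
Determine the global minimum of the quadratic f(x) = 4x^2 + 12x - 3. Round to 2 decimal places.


For a quadratic f(x) = ax^2 + bx + c with a > 0, the minimum is at the vertex.
Vertex x-coordinate: x = -b/(2a)
x = -(12) / (2 * 4)
x = -12/8 = -3/2
Substitute back to find the minimum value:
f(-3/2) = 4 * (-3/2)^2 + 12 * (-3/2) - 3
= 9 - 18 - 3
= -12 = -12.00

-12.00


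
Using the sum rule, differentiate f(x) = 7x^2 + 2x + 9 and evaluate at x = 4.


Differentiate term by term using power and sum rules:
f(x) = 7x^2 + 2x + 9
f'(x) = 14x + 2
Substitute x = 4:
f'(4) = 14 * 4 + 2
= 56 + 2
= 58

58


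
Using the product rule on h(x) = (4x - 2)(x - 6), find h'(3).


Let u(x) = 4x - 2 and v(x) = x - 6
u'(x) = 4
v'(x) = 1
Product rule: h'(x) = u'(x)*v(x) + u(x)*v'(x)
= 4 * (x - 6) + (4x - 2) * 1
At x = 3:
u(3) = 4 * 3 - 2 = 10
v(3) = 1 * 3 - 6 = -3
h'(3) = 4 * (-3) + 10 * 1
= -12 + 10
= -2

-2


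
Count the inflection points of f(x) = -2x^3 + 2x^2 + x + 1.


Inflection points occur where f''(x) = 0 and concavity changes.
f(x) = -2x^3 + 2x^2 + x + 1
f'(x) = -6x^2 + 4x + 1
f''(x) = -12x + 4
Set f''(x) = 0:
-12x + 4 = 0
x = -4 / (-12) = 1/3
Since f''(x) is linear (degree 1), it changes sign at this point.
Therefore there is exactly 1 inflection point.

1


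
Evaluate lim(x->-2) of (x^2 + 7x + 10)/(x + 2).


Direct substitution gives 0/0, so we factor the numerator.
Factor: (x^2 + 7x + 10) = (x + 2)(x + 5)
Cancel the common factor (x + 2):
(x^2 + 7x + 10)/(x + 2) = (x + 5)
Now substitute x = -2:
= (-2) - (-5) = 3

3


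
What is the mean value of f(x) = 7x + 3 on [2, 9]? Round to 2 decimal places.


Average value = 1/(b-a) * integral from a to b of f(x) dx
First compute the integral of 7x + 3:
F(x) = (7/2)x^2 + 3x
F(9) = 7/2 * 81 + 3 * 9 = 621/2
F(2) = 7/2 * 4 + 3 * 2 = 20
Integral = 621/2 - 20 = 581/2
Average = (581/2) / (9 - 2) = (581/2) / 7
= 83/2 = 41.50

41.50


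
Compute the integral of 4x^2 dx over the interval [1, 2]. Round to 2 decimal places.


Find the antiderivative of 4x^2:
F(x) = 4/3 * x^3
Apply the Fundamental Theorem of Calculus:
F(2) - F(1)
= 4/3 * 2^3 - 4/3 * 1^3
= 4/3 * (8 - 1)
= 4/3 * 7
= 28/3 ≈ 9.33

9.33


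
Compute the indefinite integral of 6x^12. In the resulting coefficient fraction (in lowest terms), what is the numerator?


Apply the power rule for integration:
integral of ax^n dx = a/(n+1) * x^(n+1) + C
integral of 6x^12 dx
= 6/13 * x^13 + C
The coefficient in lowest terms is 6/13, and its numerator is 6

6


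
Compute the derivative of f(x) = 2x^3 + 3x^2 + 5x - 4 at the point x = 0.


Differentiate f(x) = 2x^3 + 3x^2 + 5x - 4 term by term:
f'(x) = 6x^2 + 6x + 5
Substitute x = 0:
f'(0) = 6 * 0^2 + 6 * 0 + 5
= 0 + 0 + 5
= 5

5


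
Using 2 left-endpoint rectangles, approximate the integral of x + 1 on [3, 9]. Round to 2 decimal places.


Left Riemann sum uses left endpoints of each subinterval.
Interval: [3, 9], n = 2
dx = (9 - 3) / 2 = 3
Left endpoints: [3, 6]
f values: [4, 7]
Sum = dx * (sum of f values)
= 3 * 11
= 33 = 33.00

33.00


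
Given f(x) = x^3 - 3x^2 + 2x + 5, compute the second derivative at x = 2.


First derivative:
f'(x) = 3x^2 - 6x + 2
Second derivative:
f''(x) = 6x - 6
Substitute x = 2:
f''(2) = 6 * 2 - 6
= 12 - 6
= 6

6


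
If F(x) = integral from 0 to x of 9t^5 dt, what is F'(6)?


By the Fundamental Theorem of Calculus (Part 1):
If F(x) = integral from 0 to x of f(t) dt, then F'(x) = f(x)
Here f(t) = 9t^5
So F'(x) = 9x^5
Evaluate at x = 6:
F'(6) = 9 * 6^5
= 9 * 7776
= 69984

69984


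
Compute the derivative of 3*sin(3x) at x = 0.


Apply the chain rule to differentiate 3*sin(3x):
d/dx [3*sin(3x)]
= 3 * cos(3x) * d/dx(3x)
= 3 * 3 * cos(3x)
= 9 * cos(3x)
Evaluate at x = 0:
= 9 * cos(0)
= 9 * 1
= 9

9


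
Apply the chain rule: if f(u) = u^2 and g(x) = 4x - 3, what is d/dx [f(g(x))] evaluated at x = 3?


Using the chain rule: (f(g(x)))' = f'(g(x)) * g'(x)
First, find g(3):
g(3) = 4 * 3 - 3 = 9
Next, f'(u) = 2u
And g'(x) = 4
So f'(g(3)) * g'(3)
= 2 * 9 * 4
= 72

72


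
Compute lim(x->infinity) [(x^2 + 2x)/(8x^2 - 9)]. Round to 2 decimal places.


For limits at infinity with equal-degree polynomials,
we compare leading coefficients.
Numerator leading term: x^2
Denominator leading term: 8x^2
Divide both by x^2:
lim = (1 + 2/x) / (8 - 9/x^2)
As x -> infinity, the 1/x and 1/x^2 terms vanish:
= 1/8 ≈ 0.13

0.13


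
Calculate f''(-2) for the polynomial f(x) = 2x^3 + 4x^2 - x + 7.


First derivative:
f'(x) = 6x^2 + 8x - 1
Second derivative:
f''(x) = 12x + 8
Substitute x = -2:
f''(-2) = 12 * (-2) + 8
= -24 + 8
= -16

-16


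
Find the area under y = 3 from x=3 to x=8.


The area under a constant function y = 3 is a rectangle.
Width = 8 - 3 = 5
Height = 3
Area = width * height
= 5 * 3
= 15

15


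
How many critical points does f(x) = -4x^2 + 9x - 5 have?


Find where f'(x) = 0:
f'(x) = -8x + 9
Set f'(x) = 0:
-8x + 9 = 0
x = -9 / (-8) = 9/8
This is a linear equation in x, so there is exactly one solution.
Number of critical points: 1

1


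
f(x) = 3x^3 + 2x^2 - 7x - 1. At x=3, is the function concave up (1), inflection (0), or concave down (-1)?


Concavity is determined by the sign of f''(x).
f(x) = 3x^3 + 2x^2 - 7x - 1
f'(x) = 9x^2 + 4x - 7
f''(x) = 18x + 4
f''(3) = 18 * 3 + 4
= 54 + 4
= 58
Since f''(3) > 0, the function is concave up (1)

1


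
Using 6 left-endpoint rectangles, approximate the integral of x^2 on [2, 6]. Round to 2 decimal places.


Left Riemann sum uses left endpoints of each subinterval.
Interval: [2, 6], n = 6
dx = (6 - 2) / 6 = 2/3
Left endpoints: [2, 8/3, 10/3, 4, 14/3, 16/3]
f values: [4, 64/9, 100/9, 16, 196/9, 256/9]
Sum = dx * (sum of f values)
= 2/3 * 796/9
= 1592/27 ≈ 58.96

58.96


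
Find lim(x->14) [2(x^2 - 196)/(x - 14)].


Direct substitution gives 0/0, so we factor the numerator.
Factor: 2(x^2 - 196) = 2 * (x - 14)(x + 14)
Cancel the common factor (x - 14):
2(x^2 - 196)/(x - 14) = 2 * (x + 14)
Now substitute x = 14:
= 2 * (14 + 14) = 56

56


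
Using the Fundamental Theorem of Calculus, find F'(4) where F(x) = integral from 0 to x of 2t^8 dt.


By the Fundamental Theorem of Calculus (Part 1):
If F(x) = integral from 0 to x of f(t) dt, then F'(x) = f(x)
Here f(t) = 2t^8
So F'(x) = 2x^8
Evaluate at x = 4:
F'(4) = 2 * 4^8
= 2 * 65536
= 131072

131072


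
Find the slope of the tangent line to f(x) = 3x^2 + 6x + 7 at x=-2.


The slope of the tangent line equals f'(x) at the point.
f(x) = 3x^2 + 6x + 7
f'(x) = 6x + 6
At x = -2:
f'(-2) = 6 * (-2) + 6
= -12 + 6
= -6

-6


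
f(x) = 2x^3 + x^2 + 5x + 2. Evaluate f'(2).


Differentiate f(x) = 2x^3 + x^2 + 5x + 2 term by term:
f'(x) = 6x^2 + 2x + 5
Substitute x = 2:
f'(2) = 6 * 2^2 + 2 * 2 + 5
= 24 + 4 + 5
= 33

33


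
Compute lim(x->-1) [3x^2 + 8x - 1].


Since polynomials are continuous, we use direct substitution.
lim(x->-1) of 3x^2 + 8x - 1
= 3 * (-1)^2 + 8 * (-1) - 1
= 3 - 8 - 1
= -6

-6


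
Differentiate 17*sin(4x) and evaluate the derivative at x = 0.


Apply the chain rule to differentiate 17*sin(4x):
d/dx [17*sin(4x)]
= 17 * cos(4x) * d/dx(4x)
= 17 * 4 * cos(4x)
= 68 * cos(4x)
Evaluate at x = 0:
= 68 * cos(0)
= 68 * 1
= 68

68


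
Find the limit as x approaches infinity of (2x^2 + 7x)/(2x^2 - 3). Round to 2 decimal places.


For limits at infinity with equal-degree polynomials,
we compare leading coefficients.
Numerator leading term: 2x^2
Denominator leading term: 2x^2
Divide both by x^2:
lim = (2 + 7/x) / (2 - 3/x^2)
As x -> infinity, the 1/x and 1/x^2 terms vanish:
= 2/2 = 1 = 1.00

1.00


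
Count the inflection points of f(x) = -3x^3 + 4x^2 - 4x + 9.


Inflection points occur where f''(x) = 0 and concavity changes.
f(x) = -3x^3 + 4x^2 - 4x + 9
f'(x) = -9x^2 + 8x - 4
f''(x) = -18x + 8
Set f''(x) = 0:
-18x + 8 = 0
x = -8 / (-18) = 4/9
Since f''(x) is linear (degree 1), it changes sign at this point.
Therefore there is exactly 1 inflection point.

1


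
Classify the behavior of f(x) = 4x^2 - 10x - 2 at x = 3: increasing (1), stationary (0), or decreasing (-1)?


Compute f'(x) to determine behavior:
f'(x) = 8x - 10
f'(3) = 8 * 3 - 10
= 24 - 10
= 14
Since f'(3) > 0, the function is increasing (1)

1


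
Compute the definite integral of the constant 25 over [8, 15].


The integral of a constant k over [a, b] equals k * (b - a).
integral from 8 to 15 of 25 dx
= 25 * (15 - 8)
= 25 * 7
= 175

175


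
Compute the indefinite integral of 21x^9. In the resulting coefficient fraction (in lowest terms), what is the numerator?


Apply the power rule for integration:
integral of ax^n dx = a/(n+1) * x^(n+1) + C
integral of 21x^9 dx
= 21/10 * x^10 + C
The coefficient in lowest terms is 21/10, and its numerator is 21

21


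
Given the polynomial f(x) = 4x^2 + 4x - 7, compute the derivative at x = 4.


Differentiate term by term using power and sum rules:
f(x) = 4x^2 + 4x - 7
f'(x) = 8x + 4
Substitute x = 4:
f'(4) = 8 * 4 + 4
= 32 + 4
= 36

36


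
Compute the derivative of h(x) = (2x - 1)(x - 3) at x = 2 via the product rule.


Let u(x) = 2x - 1 and v(x) = x - 3
u'(x) = 2
v'(x) = 1
Product rule: h'(x) = u'(x)*v(x) + u(x)*v'(x)
= 2 * (x - 3) + (2x - 1) * 1
At x = 2:
u(2) = 2 * 2 - 1 = 3
v(2) = 1 * 2 - 3 = -1
h'(2) = 2 * (-1) + 3 * 1
= -2 + 3
= 1

1


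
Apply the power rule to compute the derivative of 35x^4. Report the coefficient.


We apply the power rule: d/dx [ax^n] = a*n * x^(n-1)
d/dx [35x^4]
= 35 * 4 * x^(4-1)
= 140x^3
The coefficient is 140

140


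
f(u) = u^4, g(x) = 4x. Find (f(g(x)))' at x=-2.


Using the chain rule: (f(g(x)))' = f'(g(x)) * g'(x)
First, find g(-2):
g(-2) = 4 * (-2) + 0 = -8
Next, f'(u) = 4u^3
And g'(x) = 4
So f'(g(-2)) * g'(-2)
= 4 * (-8)^3 * 4
= 4 * (-512) * 4
= -8192

-8192


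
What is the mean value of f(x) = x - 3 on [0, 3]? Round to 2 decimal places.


Average value = 1/(b-a) * integral from a to b of f(x) dx
First compute the integral of x - 3:
F(x) = (1/2)x^2 - 3x
F(3) = 1/2 * 9 - 3 * 3 = -9/2
F(0) = 1/2 * 0 - 3 * 0 = 0
Integral = -9/2 - 0 = -9/2
Average = (-9/2) / (3 - 0) = (-9/2) / 3
= -3/2 = -1.50

-1.50


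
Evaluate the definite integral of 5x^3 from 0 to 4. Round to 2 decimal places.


Find the antiderivative of 5x^3:
F(x) = 5/4 * x^4
Apply the Fundamental Theorem of Calculus:
F(4) - F(0)
= 5/4 * 4^4 - 5/4 * 0^4
= 5/4 * (256 - 0)
= 5/4 * 256
= 320 = 320.00

320.00


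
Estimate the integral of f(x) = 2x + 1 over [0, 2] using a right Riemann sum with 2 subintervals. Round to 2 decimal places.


Right Riemann sum uses right endpoints of each subinterval.
Interval: [0, 2], n = 2
dx = (2 - 0) / 2 = 1
Right endpoints: [1, 2]
f values: [3, 5]
Sum = dx * (sum of f values)
= 1 * 8
= 8 = 8.00

8.00


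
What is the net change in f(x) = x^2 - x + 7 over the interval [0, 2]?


Net change = f(b) - f(a)
f(x) = x^2 - x + 7
Compute f(2):
f(2) = 1 * 2^2 - 1 * 2 + 7
= 4 - 2 + 7
= 9
Compute f(0):
f(0) = 1 * 0^2 - 1 * 0 + 7
= 0 + 0 + 7
= 7
Net change = 9 - 7 = 2

2


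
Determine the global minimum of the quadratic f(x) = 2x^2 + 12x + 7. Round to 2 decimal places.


For a quadratic f(x) = ax^2 + bx + c with a > 0, the minimum is at the vertex.
Vertex x-coordinate: x = -b/(2a)
x = -(12) / (2 * 2)
x = -12/4 = -3
Substitute back to find the minimum value:
f(-3) = 2 * (-3)^2 + 12 * (-3) + 7
= 18 - 36 + 7
= -11 = -11.00

-11.00


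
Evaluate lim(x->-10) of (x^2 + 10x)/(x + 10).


Direct substitution gives 0/0, so we factor the numerator.
Factor: (x^2 + 10x) = (x + 10)(x)
Cancel the common factor (x + 10):
(x^2 + 10x)/(x + 10) = (x)
Now substitute x = -10:
= (-10) - (0) = -10

-10


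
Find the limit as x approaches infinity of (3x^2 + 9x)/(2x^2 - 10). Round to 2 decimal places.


For limits at infinity with equal-degree polynomials,
we compare leading coefficients.
Numerator leading term: 3x^2
Denominator leading term: 2x^2
Divide both by x^2:
lim = (3 + 9/x) / (2 - 10/x^2)
As x -> infinity, the 1/x and 1/x^2 terms vanish:
= 3/2 = 1.50

1.50


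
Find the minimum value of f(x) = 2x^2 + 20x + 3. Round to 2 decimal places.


For a quadratic f(x) = ax^2 + bx + c with a > 0, the minimum is at the vertex.
Vertex x-coordinate: x = -b/(2a)
x = -(20) / (2 * 2)
x = -20/4 = -5
Substitute back to find the minimum value:
f(-5) = 2 * (-5)^2 + 20 * (-5) + 3
= 50 - 100 + 3
= -47 = -47.00

-47.00


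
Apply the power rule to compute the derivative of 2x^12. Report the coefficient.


We apply the power rule: d/dx [ax^n] = a*n * x^(n-1)
d/dx [2x^12]
= 2 * 12 * x^(12-1)
= 24x^11
The coefficient is 24

24


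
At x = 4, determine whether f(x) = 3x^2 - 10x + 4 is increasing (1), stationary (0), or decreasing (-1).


Compute f'(x) to determine behavior:
f'(x) = 6x - 10
f'(4) = 6 * 4 - 10
= 24 - 10
= 14
Since f'(4) > 0, the function is increasing (1)

1


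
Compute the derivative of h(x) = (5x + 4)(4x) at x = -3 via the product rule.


Let u(x) = 5x + 4 and v(x) = 4x
u'(x) = 5
v'(x) = 4
Product rule: h'(x) = u'(x)*v(x) + u(x)*v'(x)
= 5 * (4x) + (5x + 4) * 4
At x = -3:
u(-3) = 5 * (-3) + 4 = -11
v(-3) = 4 * (-3) + 0 = -12
h'(-3) = 5 * (-12) + (-11) * 4
= -60 - 44
= -104

-104


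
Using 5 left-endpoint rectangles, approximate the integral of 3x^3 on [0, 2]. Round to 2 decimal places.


Left Riemann sum uses left endpoints of each subinterval.
Interval: [0, 2], n = 5
dx = (2 - 0) / 5 = 2/5
Left endpoints: [0, 2/5, 4/5, 6/5, 8/5]
f values: [0, 24/125, 192/125, 648/125, 1536/125]
Sum = dx * (sum of f values)
= 2/5 * 96/5
= 192/25 = 7.68

7.68


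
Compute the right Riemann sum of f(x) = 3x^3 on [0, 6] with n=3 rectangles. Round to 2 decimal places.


Right Riemann sum uses right endpoints of each subinterval.
Interval: [0, 6], n = 3
dx = (6 - 0) / 3 = 2
Right endpoints: [2, 4, 6]
f values: [24, 192, 648]
Sum = dx * (sum of f values)
= 2 * 864
= 1728 = 1728.00

1728.00


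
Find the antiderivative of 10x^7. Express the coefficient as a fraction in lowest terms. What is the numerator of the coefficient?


Apply the power rule for integration:
integral of ax^n dx = a/(n+1) * x^(n+1) + C
integral of 10x^7 dx
= 10/8 * x^8 + C
= 5/4 * x^8 + C
The coefficient in lowest terms is 5/4, and its numerator is 5

5
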